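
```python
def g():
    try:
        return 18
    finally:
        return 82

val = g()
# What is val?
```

Step-by-step execution trace:
1. `g()` enters try: `return 18` sets pending return value 18.
2. Before returning, `finally: return 82` runs and overrides the pending return.
3. g() returns 82 → val = 82.
Result: 82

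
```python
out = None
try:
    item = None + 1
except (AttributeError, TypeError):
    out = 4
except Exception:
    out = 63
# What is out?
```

Step-by-step execution trace:
1. `item = None + 1` raises TypeError.
2. `except (AttributeError, TypeError)` matches (TypeError is in the tuple) → out = 4.
3. `except Exception` is not reached.
Result: 4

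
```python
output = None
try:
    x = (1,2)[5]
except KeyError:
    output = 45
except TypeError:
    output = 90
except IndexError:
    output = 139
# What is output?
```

Step-by-step execution trace:
1. `x = (1,2)[5]` raises IndexError.
2. `except KeyError` does not match IndexError; skipped.
3. `except TypeError` does not match IndexError; skipped.
4. `except IndexError` matches → output = 139.
Result: 139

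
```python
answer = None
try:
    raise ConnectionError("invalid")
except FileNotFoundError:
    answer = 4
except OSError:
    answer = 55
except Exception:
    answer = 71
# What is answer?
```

Step-by-step execution trace:
1. `raise ConnectionError(...)` raises ConnectionError.
2. `except FileNotFoundError` does not match (ConnectionError is not a subclass of FileNotFoundError); skipped.
3. `except OSError` matches (ConnectionError is a subclass of OSError) → answer = 55.
4. `except Exception` is not reached.
Result: 55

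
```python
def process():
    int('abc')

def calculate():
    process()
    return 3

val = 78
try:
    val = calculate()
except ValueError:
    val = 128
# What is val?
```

Step-by-step execution trace:
1. val starts at 78.
2. try: `calculate()` calls `process()`.
3. `process()` evaluates `int('abc')`, which raises ValueError; it propagates through calculate (uncaught).
4. `return 3` in calculate is not reached; the assignment to val does not complete.
5. `except ValueError` matches → val = 128.
Result: 128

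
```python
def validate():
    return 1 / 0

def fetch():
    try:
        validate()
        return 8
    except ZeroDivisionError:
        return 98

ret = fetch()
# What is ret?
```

Step-by-step execution trace:
1. `fetch()` calls `validate()`.
2. `validate()` evaluates `1 / 0`, which raises ZeroDivisionError; it propagates to the caller.
3. `return 8` is not reached.
4. `except ZeroDivisionError` in fetch matches → returns 98.
5. ret = 98.
Result: 98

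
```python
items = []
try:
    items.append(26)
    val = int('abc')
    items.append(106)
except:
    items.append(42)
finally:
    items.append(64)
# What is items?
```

Step-by-step execution trace:
1. try: `items.append(26)` → items = [26].
2. `val = int('abc')` raises ValueError; `items.append(106)` is not reached.
3. bare `except` matches → `items.append(42)` → items = [26, 42].
4. finally always runs: `items.append(64)` → items = [26, 42, 64].
Result: [26, 42, 64]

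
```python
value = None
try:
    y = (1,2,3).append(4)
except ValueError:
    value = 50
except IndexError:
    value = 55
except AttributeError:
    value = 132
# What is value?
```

Step-by-step execution trace:
1. `y = (1,2,3).append(4)` raises AttributeError.
2. `except ValueError` does not match AttributeError; skipped.
3. `except IndexError` does not match AttributeError; skipped.
4. `except AttributeError` matches → value = 132.
Result: 132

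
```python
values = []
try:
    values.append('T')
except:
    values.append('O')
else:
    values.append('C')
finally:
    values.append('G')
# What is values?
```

Step-by-step execution trace:
1. try: `values.append('T')` → values = ['T']. No exception raised.
2. `except` is skipped.
3. `else` runs: `values.append('C')` → values = ['T', 'C'].
4. `finally` always runs: `values.append('G')` → values = ['T', 'C', 'G'].
Result: ['T', 'C', 'G']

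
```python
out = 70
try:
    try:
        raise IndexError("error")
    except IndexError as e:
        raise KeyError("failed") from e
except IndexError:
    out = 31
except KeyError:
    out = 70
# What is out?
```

Step-by-step execution trace:
1. Inner try raises IndexError; inner `except IndexError as e` catches it.
2. `raise KeyError(...) from e` raises KeyError (IndexError is attached as __cause__, but only KeyError is active).
3. Outer `except IndexError` does not match KeyError; skipped.
4. Outer `except KeyError` matches → out = 70.
Result: 70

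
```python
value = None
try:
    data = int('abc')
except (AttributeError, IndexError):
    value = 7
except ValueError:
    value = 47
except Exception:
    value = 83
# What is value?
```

Step-by-step execution trace:
1. `data = int('abc')` raises ValueError.
2. `except (AttributeError, IndexError)` does not match ValueError; skipped.
3. `except ValueError` matches (exact type match) → value = 47.
4. `except Exception` is not reached.
Result: 47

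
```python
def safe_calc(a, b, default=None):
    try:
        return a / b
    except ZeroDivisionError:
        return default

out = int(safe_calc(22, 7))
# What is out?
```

Step-by-step execution trace:
1. `safe_calc(22, 7)` enters try: `return 22 / 7` → returns 3.142857142857143. No exception raised.
2. `except ZeroDivisionError` is skipped.
3. `int(3.142857142857143)` → 3 → out = 3.
Result: 3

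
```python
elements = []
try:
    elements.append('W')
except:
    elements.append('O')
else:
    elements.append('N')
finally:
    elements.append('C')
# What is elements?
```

Step-by-step execution trace:
1. try: `elements.append('W')` → elements = ['W']. No exception raised.
2. `except` is skipped.
3. `else` runs: `elements.append('N')` → elements = ['W', 'N'].
4. `finally` always runs: `elements.append('C')` → elements = ['W', 'N', 'C'].
Result: ['W', 'N', 'C']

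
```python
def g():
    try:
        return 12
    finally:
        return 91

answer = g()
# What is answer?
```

Step-by-step execution trace:
1. `g()` enters try: `return 12` sets pending return value 12.
2. Before returning, `finally: return 91` runs and overrides the pending return.
3. g() returns 91 → answer = 91.
Result: 91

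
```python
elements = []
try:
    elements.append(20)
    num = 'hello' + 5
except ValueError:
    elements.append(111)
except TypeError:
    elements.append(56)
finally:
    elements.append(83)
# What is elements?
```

Step-by-step execution trace:
1. try: `elements.append(20)` → elements = [20].
2. `num = 'hello' + 5` raises TypeError.
3. `except ValueError` does not match TypeError; skipped.
4. `except TypeError` matches → `elements.append(56)` → elements = [20, 56].
5. finally always runs: `elements.append(83)` → elements = [20, 56, 83].
Result: [20, 56, 83]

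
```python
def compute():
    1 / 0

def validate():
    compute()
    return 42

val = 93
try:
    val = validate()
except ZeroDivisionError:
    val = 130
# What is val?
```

Step-by-step execution trace:
1. val starts at 93.
2. try: `validate()` calls `compute()`.
3. `compute()` evaluates `1 / 0`, which raises ZeroDivisionError; it propagates through validate (uncaught).
4. `return 42` in validate is not reached; the assignment to val does not complete.
5. `except ZeroDivisionError` matches → val = 130.
Result: 130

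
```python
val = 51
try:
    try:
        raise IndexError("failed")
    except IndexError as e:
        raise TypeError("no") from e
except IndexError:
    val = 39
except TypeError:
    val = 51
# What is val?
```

Step-by-step execution trace:
1. Inner try raises IndexError; inner `except IndexError as e` catches it.
2. `raise TypeError(...) from e` raises TypeError (IndexError is attached as __cause__, but only TypeError is active).
3. Outer `except IndexError` does not match TypeError; skipped.
4. Outer `except TypeError` matches → val = 51.
Result: 51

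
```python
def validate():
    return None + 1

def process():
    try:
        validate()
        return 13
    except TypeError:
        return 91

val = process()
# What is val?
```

Step-by-step execution trace:
1. `process()` calls `validate()`.
2. `validate()` evaluates `None + 1`, which raises TypeError; it propagates to the caller.
3. `return 13` is not reached.
4. `except TypeError` in process matches → returns 91.
5. val = 91.
Result: 91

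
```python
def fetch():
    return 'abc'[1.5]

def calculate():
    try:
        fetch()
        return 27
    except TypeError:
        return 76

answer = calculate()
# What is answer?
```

Step-by-step execution trace:
1. `calculate()` calls `fetch()`.
2. `fetch()` evaluates `'abc'[1.5]`, which raises TypeError; it propagates to the caller.
3. `return 27` is not reached.
4. `except TypeError` in calculate matches → returns 76.
5. answer = 76.
Result: 76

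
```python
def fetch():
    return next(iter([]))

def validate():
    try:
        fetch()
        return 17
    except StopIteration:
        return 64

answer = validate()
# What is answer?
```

Step-by-step execution trace:
1. `validate()` calls `fetch()`.
2. `fetch()` evaluates `next(iter([]))`, which raises StopIteration; it propagates to the caller.
3. `return 17` is not reached.
4. `except StopIteration` in validate matches → returns 64.
5. answer = 64.
Result: 64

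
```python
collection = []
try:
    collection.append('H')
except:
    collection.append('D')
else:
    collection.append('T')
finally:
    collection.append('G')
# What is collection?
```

Step-by-step execution trace:
1. try: `collection.append('H')` → collection = ['H']. No exception raised.
2. `except` is skipped.
3. `else` runs: `collection.append('T')` → collection = ['H', 'T'].
4. `finally` always runs: `collection.append('G')` → collection = ['H', 'T', 'G'].
Result: ['H', 'T', 'G']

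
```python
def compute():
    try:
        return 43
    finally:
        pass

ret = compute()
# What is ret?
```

Step-by-step execution trace:
1. `compute()` enters try: `return 43` sets pending return value 43.
2. Before returning, `finally: pass` runs (no effect).
3. compute() returns 43 → ret = 43.
Result: 43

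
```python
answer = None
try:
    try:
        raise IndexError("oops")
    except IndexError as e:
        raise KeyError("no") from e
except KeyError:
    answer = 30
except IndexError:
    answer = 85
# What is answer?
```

Step-by-step execution trace:
1. Inner try raises IndexError; inner `except IndexError as e` catches it.
2. `raise KeyError(...) from e` raises KeyError (IndexError is attached as __cause__, but only KeyError is active).
3. Outer `except KeyError` matches → answer = 30.
4. `except IndexError` is not reached.
Result: 30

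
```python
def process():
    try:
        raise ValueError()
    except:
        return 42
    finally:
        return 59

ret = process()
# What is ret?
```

Step-by-step execution trace:
1. `process()` enters try: `raise ValueError()` raises ValueError.
2. bare `except` matches → `return 42` sets pending return value 42.
3. Before returning, `finally: return 59` runs and overrides the pending return.
4. process() returns 59 → ret = 59.
Result: 59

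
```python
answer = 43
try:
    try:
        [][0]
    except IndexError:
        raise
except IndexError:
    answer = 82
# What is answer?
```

Step-by-step execution trace:
1. Inner try: `[][0]` raises IndexError.
2. Inner `except IndexError` matches; bare `raise` re-raises the same IndexError.
3. Outer `except IndexError` matches → answer = 82.
Result: 82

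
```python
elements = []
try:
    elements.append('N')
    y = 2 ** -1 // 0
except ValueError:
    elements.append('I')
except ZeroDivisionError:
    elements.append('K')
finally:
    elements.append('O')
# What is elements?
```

Step-by-step execution trace:
1. try: `elements.append('N')` → elements = ['N'].
2. `y = 2 ** -1 // 0` raises ZeroDivisionError.
3. `except ValueError` does not match ZeroDivisionError; skipped.
4. `except ZeroDivisionError` matches → `elements.append('K')` → elements = ['N', 'K'].
5. finally always runs: `elements.append('O')` → elements = ['N', 'K', 'O'].
Result: ['N', 'K', 'O']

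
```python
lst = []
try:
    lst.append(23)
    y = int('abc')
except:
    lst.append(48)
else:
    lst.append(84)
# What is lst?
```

Step-by-step execution trace:
1. try: `lst.append(23)` → lst = [23].
2. `y = int('abc')` raises ValueError.
3. bare `except` matches → `lst.append(48)` → lst = [23, 48].
4. `else` is skipped (an exception was raised).
Result: [23, 48]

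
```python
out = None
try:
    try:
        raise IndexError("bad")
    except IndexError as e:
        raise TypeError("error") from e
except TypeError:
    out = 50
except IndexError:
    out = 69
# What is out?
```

Step-by-step execution trace:
1. Inner try raises IndexError; inner `except IndexError as e` catches it.
2. `raise TypeError(...) from e` raises TypeError (IndexError is attached as __cause__, but only TypeError is active).
3. Outer `except TypeError` matches → out = 50.
4. `except IndexError` is not reached.
Result: 50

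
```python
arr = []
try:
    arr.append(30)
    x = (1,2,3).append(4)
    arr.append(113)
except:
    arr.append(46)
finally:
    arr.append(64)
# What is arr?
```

Step-by-step execution trace:
1. try: `arr.append(30)` → arr = [30].
2. `x = (1,2,3).append(4)` raises AttributeError; `arr.append(113)` is not reached.
3. bare `except` matches → `arr.append(46)` → arr = [30, 46].
4. finally always runs: `arr.append(64)` → arr = [30, 46, 64].
Result: [30, 46, 64]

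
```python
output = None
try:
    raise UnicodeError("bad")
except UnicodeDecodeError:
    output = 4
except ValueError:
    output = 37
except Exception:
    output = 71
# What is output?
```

Step-by-step execution trace:
1. `raise UnicodeError(...)` raises UnicodeError.
2. `except UnicodeDecodeError` does not match (UnicodeError is not a subclass of UnicodeDecodeError); skipped.
3. `except ValueError` matches (UnicodeError is a subclass of ValueError) → output = 37.
4. `except Exception` is not reached.
Result: 37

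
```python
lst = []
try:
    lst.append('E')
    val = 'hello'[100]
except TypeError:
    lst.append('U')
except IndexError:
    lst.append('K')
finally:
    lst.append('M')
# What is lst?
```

Step-by-step execution trace:
1. try: `lst.append('E')` → lst = ['E'].
2. `val = 'hello'[100]` raises IndexError.
3. `except TypeError` does not match IndexError; skipped.
4. `except IndexError` matches → `lst.append('K')` → lst = ['E', 'K'].
5. finally always runs: `lst.append('M')` → lst = ['E', 'K', 'M'].
Result: ['E', 'K', 'M']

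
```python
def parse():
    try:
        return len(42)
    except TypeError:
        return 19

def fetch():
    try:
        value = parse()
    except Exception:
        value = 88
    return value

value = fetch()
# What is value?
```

Step-by-step execution trace:
1. `fetch()` calls `parse()`.
2. In parse: `len(42)` raises TypeError; `except TypeError` catches it → returns 19.
3. In fetch: `value = parse()` → value = 19. No exception reaches fetch.
4. `except Exception` is skipped; fetch returns 19.
5. value = 19.
Result: 19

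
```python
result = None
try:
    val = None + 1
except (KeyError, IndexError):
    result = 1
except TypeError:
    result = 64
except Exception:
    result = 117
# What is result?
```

Step-by-step execution trace:
1. `val = None + 1` raises TypeError.
2. `except (KeyError, IndexError)` does not match TypeError; skipped.
3. `except TypeError` matches (exact type match) → result = 64.
4. `except Exception` is not reached.
Result: 64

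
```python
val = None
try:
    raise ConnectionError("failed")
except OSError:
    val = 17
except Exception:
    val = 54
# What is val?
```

Step-by-step execution trace:
1. `raise ConnectionError(...)` raises ConnectionError.
2. `except OSError` matches (ConnectionError is a subclass of OSError) → val = 17.
3. `except Exception` is not reached.
Result: 17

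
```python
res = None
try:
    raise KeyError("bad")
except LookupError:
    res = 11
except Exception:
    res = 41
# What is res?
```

Step-by-step execution trace:
1. `raise KeyError(...)` raises KeyError.
2. `except LookupError` matches (KeyError is a subclass of LookupError) → res = 11.
3. `except Exception` is not reached.
Result: 11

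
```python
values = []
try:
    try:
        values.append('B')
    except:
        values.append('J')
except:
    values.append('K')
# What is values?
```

Step-by-step execution trace:
1. Inner try: `values.append('B')` → values = ['B']. No exception raised.
2. Inner `except` is skipped.
3. Inner try completes normally; outer `except` is skipped.
Result: ['B']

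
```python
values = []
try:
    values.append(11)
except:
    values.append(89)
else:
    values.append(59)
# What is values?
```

Step-by-step execution trace:
1. try: `values.append(11)` → values = [11]. No exception raised.
2. `except` is skipped.
3. `else` runs (try completed without exception): `values.append(59)` → values = [11, 59].
Result: [11, 59]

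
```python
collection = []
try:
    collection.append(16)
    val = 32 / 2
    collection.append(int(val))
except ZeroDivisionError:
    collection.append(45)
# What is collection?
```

Step-by-step execution trace:
1. try: `collection.append(16)` → collection = [16].
2. `val = 32 / 2` → val = 16.0. No exception raised.
3. `collection.append(int(val))` → collection = [16, 16].
4. `except ZeroDivisionError` is skipped (no exception was raised).
Result: [16, 16]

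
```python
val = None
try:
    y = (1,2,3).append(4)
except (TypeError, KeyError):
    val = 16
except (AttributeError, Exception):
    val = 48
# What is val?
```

Step-by-step execution trace:
1. `y = (1,2,3).append(4)` raises AttributeError.
2. `except (TypeError, KeyError)` does not match AttributeError; skipped.
3. `except (AttributeError, Exception)` matches (AttributeError is in the tuple) → val = 48.
Result: 48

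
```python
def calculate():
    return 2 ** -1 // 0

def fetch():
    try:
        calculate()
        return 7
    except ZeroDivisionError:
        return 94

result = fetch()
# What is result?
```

Step-by-step execution trace:
1. `fetch()` calls `calculate()`.
2. `calculate()` evaluates `2 ** -1 // 0`, which raises ZeroDivisionError; it propagates to the caller.
3. `return 7` is not reached.
4. `except ZeroDivisionError` in fetch matches → returns 94.
5. result = 94.
Result: 94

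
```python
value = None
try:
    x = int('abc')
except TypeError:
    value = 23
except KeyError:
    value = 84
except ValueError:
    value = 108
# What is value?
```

Step-by-step execution trace:
1. `x = int('abc')` raises ValueError.
2. `except TypeError` does not match ValueError; skipped.
3. `except KeyError` does not match ValueError; skipped.
4. `except ValueError` matches → value = 108.
Result: 108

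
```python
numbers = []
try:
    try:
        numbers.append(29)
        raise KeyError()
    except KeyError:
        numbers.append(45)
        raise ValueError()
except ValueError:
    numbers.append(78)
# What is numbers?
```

Step-by-step execution trace:
1. Inner try: `numbers.append(29)` → numbers = [29].
2. `raise KeyError()` raises KeyError.
3. Inner `except KeyError` matches → `numbers.append(45)` → numbers = [29, 45].
4. `raise ValueError()` raises ValueError; propagates to outer try.
5. Outer `except ValueError` matches → `numbers.append(78)` → numbers = [29, 45, 78].
Result: [29, 45, 78]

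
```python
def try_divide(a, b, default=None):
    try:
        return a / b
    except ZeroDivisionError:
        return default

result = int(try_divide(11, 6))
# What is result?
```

Step-by-step execution trace:
1. `try_divide(11, 6)` enters try: `return 11 / 6` → returns 1.8333333333333333. No exception raised.
2. `except ZeroDivisionError` is skipped.
3. `int(1.8333333333333333)` → 1 → result = 1.
Result: 1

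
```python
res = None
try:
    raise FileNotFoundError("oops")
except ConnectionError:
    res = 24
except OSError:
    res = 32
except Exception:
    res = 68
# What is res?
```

Step-by-step execution trace:
1. `raise FileNotFoundError(...)` raises FileNotFoundError.
2. `except ConnectionError` does not match (FileNotFoundError is not a subclass of ConnectionError); skipped.
3. `except OSError` matches (FileNotFoundError is a subclass of OSError) → res = 32.
4. `except Exception` is not reached.
Result: 32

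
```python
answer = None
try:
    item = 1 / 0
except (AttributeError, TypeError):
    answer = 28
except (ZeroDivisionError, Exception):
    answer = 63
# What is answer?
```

Step-by-step execution trace:
1. `item = 1 / 0` raises ZeroDivisionError.
2. `except (AttributeError, TypeError)` does not match ZeroDivisionError; skipped.
3. `except (ZeroDivisionError, Exception)` matches (ZeroDivisionError is in the tuple) → answer = 63.
Result: 63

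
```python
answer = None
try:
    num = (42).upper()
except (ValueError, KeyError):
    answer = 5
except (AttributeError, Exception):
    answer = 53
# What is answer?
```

Step-by-step execution trace:
1. `num = (42).upper()` raises AttributeError.
2. `except (ValueError, KeyError)` does not match AttributeError; skipped.
3. `except (AttributeError, Exception)` matches (AttributeError is in the tuple) → answer = 53.
Result: 53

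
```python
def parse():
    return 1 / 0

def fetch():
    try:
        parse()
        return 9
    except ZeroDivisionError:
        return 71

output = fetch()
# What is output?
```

Step-by-step execution trace:
1. `fetch()` calls `parse()`.
2. `parse()` evaluates `1 / 0`, which raises ZeroDivisionError; it propagates to the caller.
3. `return 9` is not reached.
4. `except ZeroDivisionError` in fetch matches → returns 71.
5. output = 71.
Result: 71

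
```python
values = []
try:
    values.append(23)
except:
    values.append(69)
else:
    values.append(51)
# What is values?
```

Step-by-step execution trace:
1. try: `values.append(23)` → values = [23]. No exception raised.
2. `except` is skipped.
3. `else` runs (try completed without exception): `values.append(51)` → values = [23, 51].
Result: [23, 51]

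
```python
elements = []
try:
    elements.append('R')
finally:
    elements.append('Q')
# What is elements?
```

Step-by-step execution trace:
1. try: `elements.append('R')` → elements = ['R'].
2. The try body completes without raising.
3. finally always runs: `elements.append('Q')` → elements = ['R', 'Q'].
Result: ['R', 'Q']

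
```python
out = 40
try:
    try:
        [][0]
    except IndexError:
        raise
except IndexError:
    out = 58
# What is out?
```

Step-by-step execution trace:
1. Inner try: `[][0]` raises IndexError.
2. Inner `except IndexError` matches; bare `raise` re-raises the same IndexError.
3. Outer `except IndexError` matches → out = 58.
Result: 58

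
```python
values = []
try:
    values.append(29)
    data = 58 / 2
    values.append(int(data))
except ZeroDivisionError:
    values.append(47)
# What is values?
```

Step-by-step execution trace:
1. try: `values.append(29)` → values = [29].
2. `data = 58 / 2` → data = 29.0. No exception raised.
3. `values.append(int(data))` → values = [29, 29].
4. `except ZeroDivisionError` is skipped (no exception was raised).
Result: [29, 29]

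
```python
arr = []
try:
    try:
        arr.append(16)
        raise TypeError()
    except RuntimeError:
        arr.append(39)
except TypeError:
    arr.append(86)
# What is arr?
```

Step-by-step execution trace:
1. Inner try: `arr.append(16)` → arr = [16].
2. `raise TypeError()` raises TypeError.
3. Inner `except RuntimeError` does not match TypeError; exception propagates to outer try.
4. Outer `except TypeError` matches → `arr.append(86)` → arr = [16, 86].
Result: [16, 86]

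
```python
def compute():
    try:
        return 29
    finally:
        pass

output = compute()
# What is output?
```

Step-by-step execution trace:
1. `compute()` enters try: `return 29` sets pending return value 29.
2. Before returning, `finally: pass` runs (no effect).
3. compute() returns 29 → output = 29.
Result: 29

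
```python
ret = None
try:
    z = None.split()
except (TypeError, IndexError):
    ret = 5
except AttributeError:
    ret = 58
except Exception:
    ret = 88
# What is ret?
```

Step-by-step execution trace:
1. `z = None.split()` raises AttributeError.
2. `except (TypeError, IndexError)` does not match AttributeError; skipped.
3. `except AttributeError` matches (exact type match) → ret = 58.
4. `except Exception` is not reached.
Result: 58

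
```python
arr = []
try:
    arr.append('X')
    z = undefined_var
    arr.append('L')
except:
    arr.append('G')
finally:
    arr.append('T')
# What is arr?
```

Step-by-step execution trace:
1. try: `arr.append('X')` → arr = ['X'].
2. `z = undefined_var` raises NameError; `arr.append('L')` is not reached.
3. bare `except` matches → `arr.append('G')` → arr = ['X', 'G'].
4. finally always runs: `arr.append('T')` → arr = ['X', 'G', 'T'].
Result: ['X', 'G', 'T']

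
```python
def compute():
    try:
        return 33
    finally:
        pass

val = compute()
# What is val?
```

Step-by-step execution trace:
1. `compute()` enters try: `return 33` sets pending return value 33.
2. Before returning, `finally: pass` runs (no effect).
3. compute() returns 33 → val = 33.
Result: 33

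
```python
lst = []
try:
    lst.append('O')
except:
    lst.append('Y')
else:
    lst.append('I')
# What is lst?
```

Step-by-step execution trace:
1. try: `lst.append('O')` → lst = ['O']. No exception raised.
2. `except` is skipped.
3. `else` runs (try completed without exception): `lst.append('I')` → lst = ['O', 'I'].
Result: ['O', 'I']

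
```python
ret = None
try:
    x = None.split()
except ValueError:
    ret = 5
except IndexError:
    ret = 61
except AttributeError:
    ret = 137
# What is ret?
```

Step-by-step execution trace:
1. `x = None.split()` raises AttributeError.
2. `except ValueError` does not match AttributeError; skipped.
3. `except IndexError` does not match AttributeError; skipped.
4. `except AttributeError` matches → ret = 137.
Result: 137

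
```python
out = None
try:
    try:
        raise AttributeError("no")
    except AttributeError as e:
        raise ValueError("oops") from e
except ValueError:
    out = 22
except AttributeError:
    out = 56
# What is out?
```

Step-by-step execution trace:
1. Inner try raises AttributeError; inner `except AttributeError as e` catches it.
2. `raise ValueError(...) from e` raises ValueError (AttributeError is attached as __cause__, but only ValueError is active).
3. Outer `except ValueError` matches → out = 22.
4. `except AttributeError` is not reached.
Result: 22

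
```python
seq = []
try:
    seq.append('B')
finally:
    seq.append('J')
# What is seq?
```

Step-by-step execution trace:
1. try: `seq.append('B')` → seq = ['B'].
2. The try body completes without raising.
3. finally always runs: `seq.append('J')` → seq = ['B', 'J'].
Result: ['B', 'J']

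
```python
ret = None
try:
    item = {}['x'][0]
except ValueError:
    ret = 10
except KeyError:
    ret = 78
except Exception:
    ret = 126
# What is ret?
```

Step-by-step execution trace:
1. `item = {}['x'][0]` raises KeyError.
2. `except ValueError` does not match KeyError; skipped.
3. `except KeyError` matches → ret = 78.
4. Remaining except clauses are skipped.
Result: 78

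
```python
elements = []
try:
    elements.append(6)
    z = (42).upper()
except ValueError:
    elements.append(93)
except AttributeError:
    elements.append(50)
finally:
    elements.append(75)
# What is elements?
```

Step-by-step execution trace:
1. try: `elements.append(6)` → elements = [6].
2. `z = (42).upper()` raises AttributeError.
3. `except ValueError` does not match AttributeError; skipped.
4. `except AttributeError` matches → `elements.append(50)` → elements = [6, 50].
5. finally always runs: `elements.append(75)` → elements = [6, 50, 75].
Result: [6, 50, 75]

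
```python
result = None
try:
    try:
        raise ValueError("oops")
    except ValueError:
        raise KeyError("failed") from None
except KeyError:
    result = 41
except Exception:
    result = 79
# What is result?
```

Step-by-step execution trace:
1. Inner try raises ValueError; inner `except ValueError` catches it.
2. `raise KeyError(...) from None` raises KeyError (from None suppresses __context__, but the active exception is still KeyError).
3. Outer `except KeyError` matches → result = 41.
4. `except Exception` is not reached.
Result: 41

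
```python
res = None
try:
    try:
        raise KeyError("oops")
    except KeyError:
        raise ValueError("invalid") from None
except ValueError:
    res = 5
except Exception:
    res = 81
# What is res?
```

Step-by-step execution trace:
1. Inner try raises KeyError; inner `except KeyError` catches it.
2. `raise ValueError(...) from None` raises ValueError (from None suppresses __context__, but the active exception is still ValueError).
3. Outer `except ValueError` matches → res = 5.
4. `except Exception` is not reached.
Result: 5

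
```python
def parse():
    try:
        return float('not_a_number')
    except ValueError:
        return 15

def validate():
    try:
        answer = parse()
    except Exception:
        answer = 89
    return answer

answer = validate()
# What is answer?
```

Step-by-step execution trace:
1. `validate()` calls `parse()`.
2. In parse: `float('not_a_number')` raises ValueError; `except ValueError` catches it → returns 15.
3. In validate: `answer = parse()` → answer = 15. No exception reaches validate.
4. `except Exception` is skipped; validate returns 15.
5. answer = 15.
Result: 15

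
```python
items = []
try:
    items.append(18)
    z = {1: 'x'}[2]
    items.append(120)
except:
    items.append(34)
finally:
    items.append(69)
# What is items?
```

Step-by-step execution trace:
1. try: `items.append(18)` → items = [18].
2. `z = {1: 'x'}[2]` raises KeyError; `items.append(120)` is not reached.
3. bare `except` matches → `items.append(34)` → items = [18, 34].
4. finally always runs: `items.append(69)` → items = [18, 34, 69].
Result: [18, 34, 69]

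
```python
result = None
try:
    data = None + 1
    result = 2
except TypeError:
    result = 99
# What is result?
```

Step-by-step execution trace:
1. `data = None + 1` raises TypeError.
2. `result = 2` is not reached.
3. `except TypeError` matches → result = 99.
Result: 99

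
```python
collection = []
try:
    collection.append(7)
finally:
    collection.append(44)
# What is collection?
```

Step-by-step execution trace:
1. try: `collection.append(7)` → collection = [7].
2. The try body completes without raising.
3. finally always runs: `collection.append(44)` → collection = [7, 44].
Result: [7, 44]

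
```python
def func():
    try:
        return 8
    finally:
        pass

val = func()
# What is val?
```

Step-by-step execution trace:
1. `func()` enters try: `return 8` sets pending return value 8.
2. Before returning, `finally: pass` runs (no effect).
3. func() returns 8 → val = 8.
Result: 8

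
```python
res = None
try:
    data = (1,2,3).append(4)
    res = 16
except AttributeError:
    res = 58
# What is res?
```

Step-by-step execution trace:
1. `data = (1,2,3).append(4)` raises AttributeError.
2. `res = 16` is not reached.
3. `except AttributeError` matches → res = 58.
Result: 58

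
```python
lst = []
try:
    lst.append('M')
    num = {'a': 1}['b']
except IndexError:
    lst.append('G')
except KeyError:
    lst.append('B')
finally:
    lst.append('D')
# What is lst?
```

Step-by-step execution trace:
1. try: `lst.append('M')` → lst = ['M'].
2. `num = {'a': 1}['b']` raises KeyError.
3. `except IndexError` does not match KeyError; skipped.
4. `except KeyError` matches → `lst.append('B')` → lst = ['M', 'B'].
5. finally always runs: `lst.append('D')` → lst = ['M', 'B', 'D'].
Result: ['M', 'B', 'D']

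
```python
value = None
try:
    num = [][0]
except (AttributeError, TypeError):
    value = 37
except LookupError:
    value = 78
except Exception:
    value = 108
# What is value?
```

Step-by-step execution trace:
1. `num = [][0]` raises IndexError.
2. `except (AttributeError, TypeError)` does not match IndexError; skipped.
3. `except LookupError` matches (IndexError is a subclass of LookupError) → value = 78.
4. `except Exception` is not reached.
Result: 78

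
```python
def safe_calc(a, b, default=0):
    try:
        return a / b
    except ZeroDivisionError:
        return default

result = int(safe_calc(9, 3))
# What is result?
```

Step-by-step execution trace:
1. `safe_calc(9, 3)` enters try: `return 9 / 3` → returns 3.0. No exception raised.
2. `except ZeroDivisionError` is skipped.
3. `int(3.0)` → 3 → result = 3.
Result: 3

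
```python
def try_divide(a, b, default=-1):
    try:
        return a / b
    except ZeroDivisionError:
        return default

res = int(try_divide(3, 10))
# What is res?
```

Step-by-step execution trace:
1. `try_divide(3, 10)` enters try: `return 3 / 10` → returns 0.3. No exception raised.
2. `except ZeroDivisionError` is skipped.
3. `int(0.3)` → 0 → res = 0.
Result: 0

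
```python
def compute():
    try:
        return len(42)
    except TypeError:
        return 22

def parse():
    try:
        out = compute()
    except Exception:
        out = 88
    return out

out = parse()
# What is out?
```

Step-by-step execution trace:
1. `parse()` calls `compute()`.
2. In compute: `len(42)` raises TypeError; `except TypeError` catches it → returns 22.
3. In parse: `out = compute()` → out = 22. No exception reaches parse.
4. `except Exception` is skipped; parse returns 22.
5. out = 22.
Result: 22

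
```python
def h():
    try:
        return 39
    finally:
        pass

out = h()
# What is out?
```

Step-by-step execution trace:
1. `h()` enters try: `return 39` sets pending return value 39.
2. Before returning, `finally: pass` runs (no effect).
3. h() returns 39 → out = 39.
Result: 39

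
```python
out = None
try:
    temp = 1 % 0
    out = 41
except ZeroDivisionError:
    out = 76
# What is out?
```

Step-by-step execution trace:
1. `temp = 1 % 0` raises ZeroDivisionError.
2. `out = 41` is not reached.
3. `except ZeroDivisionError` matches → out = 76.
Result: 76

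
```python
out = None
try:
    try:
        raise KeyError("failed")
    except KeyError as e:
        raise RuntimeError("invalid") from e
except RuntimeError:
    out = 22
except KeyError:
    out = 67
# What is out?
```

Step-by-step execution trace:
1. Inner try raises KeyError; inner `except KeyError as e` catches it.
2. `raise RuntimeError(...) from e` raises RuntimeError (KeyError is attached as __cause__, but only RuntimeError is active).
3. Outer `except RuntimeError` matches → out = 22.
4. `except KeyError` is not reached.
Result: 22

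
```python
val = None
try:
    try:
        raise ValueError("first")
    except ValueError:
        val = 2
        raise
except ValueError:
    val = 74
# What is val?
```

Step-by-step execution trace:
1. Inner try: `raise ValueError("first")` raises ValueError.
2. Inner `except ValueError` matches → val = 2.
3. bare `raise` re-raises the same ValueError.
4. Outer `except ValueError` matches → val = 74.
Result: 74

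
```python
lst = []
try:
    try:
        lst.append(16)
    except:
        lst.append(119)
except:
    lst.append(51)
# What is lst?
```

Step-by-step execution trace:
1. Inner try: `lst.append(16)` → lst = [16]. No exception raised.
2. Inner `except` is skipped.
3. Inner try completes normally; outer `except` is skipped.
Result: [16]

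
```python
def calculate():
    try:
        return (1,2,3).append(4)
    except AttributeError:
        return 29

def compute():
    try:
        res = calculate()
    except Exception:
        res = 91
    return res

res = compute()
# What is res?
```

Step-by-step execution trace:
1. `compute()` calls `calculate()`.
2. In calculate: `(1,2,3).append(4)` raises AttributeError; `except AttributeError` catches it → returns 29.
3. In compute: `res = calculate()` → res = 29. No exception reaches compute.
4. `except Exception` is skipped; compute returns 29.
5. res = 29.
Result: 29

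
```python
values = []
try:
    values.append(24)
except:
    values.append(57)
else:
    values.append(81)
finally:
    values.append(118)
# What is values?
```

Step-by-step execution trace:
1. try: `values.append(24)` → values = [24]. No exception raised.
2. `except` is skipped.
3. `else` runs: `values.append(81)` → values = [24, 81].
4. `finally` always runs: `values.append(118)` → values = [24, 81, 118].
Result: [24, 81, 118]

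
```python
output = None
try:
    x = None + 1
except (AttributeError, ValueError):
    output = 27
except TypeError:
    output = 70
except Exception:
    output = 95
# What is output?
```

Step-by-step execution trace:
1. `x = None + 1` raises TypeError.
2. `except (AttributeError, ValueError)` does not match TypeError; skipped.
3. `except TypeError` matches (exact type match) → output = 70.
4. `except Exception` is not reached.
Result: 70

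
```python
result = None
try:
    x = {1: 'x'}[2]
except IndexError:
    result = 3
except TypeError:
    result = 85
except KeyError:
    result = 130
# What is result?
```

Step-by-step execution trace:
1. `x = {1: 'x'}[2]` raises KeyError.
2. `except IndexError` does not match KeyError; skipped.
3. `except TypeError` does not match KeyError; skipped.
4. `except KeyError` matches → result = 130.
Result: 130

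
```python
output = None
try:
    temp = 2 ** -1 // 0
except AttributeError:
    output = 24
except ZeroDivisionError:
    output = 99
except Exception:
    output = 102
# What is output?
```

Step-by-step execution trace:
1. `temp = 2 ** -1 // 0` raises ZeroDivisionError.
2. `except AttributeError` does not match ZeroDivisionError; skipped.
3. `except ZeroDivisionError` matches → output = 99.
4. Remaining except clauses are skipped.
Result: 99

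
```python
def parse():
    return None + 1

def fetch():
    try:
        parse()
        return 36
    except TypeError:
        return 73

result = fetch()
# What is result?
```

Step-by-step execution trace:
1. `fetch()` calls `parse()`.
2. `parse()` evaluates `None + 1`, which raises TypeError; it propagates to the caller.
3. `return 36` is not reached.
4. `except TypeError` in fetch matches → returns 73.
5. result = 73.
Result: 73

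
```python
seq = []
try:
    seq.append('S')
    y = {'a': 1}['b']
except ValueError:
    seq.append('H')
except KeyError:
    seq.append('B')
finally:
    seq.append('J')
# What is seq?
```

Step-by-step execution trace:
1. try: `seq.append('S')` → seq = ['S'].
2. `y = {'a': 1}['b']` raises KeyError.
3. `except ValueError` does not match KeyError; skipped.
4. `except KeyError` matches → `seq.append('B')` → seq = ['S', 'B'].
5. finally always runs: `seq.append('J')` → seq = ['S', 'B', 'J'].
Result: ['S', 'B', 'J']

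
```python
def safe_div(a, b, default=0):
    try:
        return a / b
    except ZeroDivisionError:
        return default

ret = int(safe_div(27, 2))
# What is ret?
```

Step-by-step execution trace:
1. `safe_div(27, 2)` enters try: `return 27 / 2` → returns 13.5. No exception raised.
2. `except ZeroDivisionError` is skipped.
3. `int(13.5)` → 13 → ret = 13.
Result: 13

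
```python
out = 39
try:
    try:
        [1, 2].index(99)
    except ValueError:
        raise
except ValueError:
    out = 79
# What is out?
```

Step-by-step execution trace:
1. Inner try: `[1, 2].index(99)` raises ValueError.
2. Inner `except ValueError` matches; bare `raise` re-raises the same ValueError.
3. Outer `except ValueError` matches → out = 79.
Result: 79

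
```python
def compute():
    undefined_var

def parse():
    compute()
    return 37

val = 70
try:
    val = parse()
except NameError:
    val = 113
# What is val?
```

Step-by-step execution trace:
1. val starts at 70.
2. try: `parse()` calls `compute()`.
3. `compute()` evaluates `undefined_var`, which raises NameError; it propagates through parse (uncaught).
4. `return 37` in parse is not reached; the assignment to val does not complete.
5. `except NameError` matches → val = 113.
Result: 113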